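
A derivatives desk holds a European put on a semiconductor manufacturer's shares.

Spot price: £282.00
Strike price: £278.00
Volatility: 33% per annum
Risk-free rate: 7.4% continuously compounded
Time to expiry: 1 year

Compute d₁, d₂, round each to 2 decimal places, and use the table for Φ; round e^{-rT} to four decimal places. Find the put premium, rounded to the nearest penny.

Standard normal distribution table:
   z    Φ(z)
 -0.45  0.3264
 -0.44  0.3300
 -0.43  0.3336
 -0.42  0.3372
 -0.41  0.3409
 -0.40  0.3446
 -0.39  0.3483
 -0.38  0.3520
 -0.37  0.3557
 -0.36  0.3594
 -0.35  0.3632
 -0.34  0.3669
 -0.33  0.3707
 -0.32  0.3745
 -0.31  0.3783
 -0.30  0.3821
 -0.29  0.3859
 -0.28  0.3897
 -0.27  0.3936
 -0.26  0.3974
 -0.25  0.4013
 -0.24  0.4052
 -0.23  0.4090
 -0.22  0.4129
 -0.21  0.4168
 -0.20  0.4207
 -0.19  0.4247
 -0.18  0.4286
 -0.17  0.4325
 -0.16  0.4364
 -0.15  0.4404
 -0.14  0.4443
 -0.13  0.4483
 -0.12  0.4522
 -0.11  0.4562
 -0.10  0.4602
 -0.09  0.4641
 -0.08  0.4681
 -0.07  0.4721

σ√T = 0.33 × 1.0000 = 0.3300
d₁ = [ln(282/278) + (0.074 + 0.33²/2)·1] / 0.3300 = [0.0143 + 0.1285] / 0.3300 = 0.4325 → 0.43
d₂ = d₁ − σ√T = 0.4325 − 0.3300 = 0.1025 → 0.10
e^(−rT) = e^(−0.074·1) = 0.9287
N(−d₂) = N(-0.10) = 0.4602;  N(−d₁) = N(-0.43) = 0.3336
P = 278·0.9287·0.4602 − 282·0.3336 = 118.8138 − 94.0752 = 24.7386

£24.74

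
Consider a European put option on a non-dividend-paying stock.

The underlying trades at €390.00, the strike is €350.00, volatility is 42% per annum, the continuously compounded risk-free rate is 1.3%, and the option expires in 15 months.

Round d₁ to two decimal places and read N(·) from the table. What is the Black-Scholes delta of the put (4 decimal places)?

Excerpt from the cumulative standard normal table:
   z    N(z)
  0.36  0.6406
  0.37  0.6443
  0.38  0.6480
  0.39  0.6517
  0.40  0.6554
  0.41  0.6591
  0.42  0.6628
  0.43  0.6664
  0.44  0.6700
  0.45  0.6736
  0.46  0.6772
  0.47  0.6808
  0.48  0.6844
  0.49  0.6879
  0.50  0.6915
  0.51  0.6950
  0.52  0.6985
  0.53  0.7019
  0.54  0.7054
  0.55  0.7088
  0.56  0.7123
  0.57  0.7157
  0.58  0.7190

T = 1.25;  σ√T = 0.4696
d₁ = [ln(390/350) + (0.013 + ½·0.42²)·1.25] / (σ√T) = (0.1082 + 0.1265) / 0.4696 = 0.4998 which rounds to 0.50
N(d₁) = N(0.50) = 0.6915
Δ_put = N(d₁) − 1 = 0.6915 − 1 = -0.3085

-0.3085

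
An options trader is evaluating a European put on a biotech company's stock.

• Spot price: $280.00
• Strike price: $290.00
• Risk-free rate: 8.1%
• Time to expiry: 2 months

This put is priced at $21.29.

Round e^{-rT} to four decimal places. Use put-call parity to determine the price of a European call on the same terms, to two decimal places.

$15.18

exp(−rT) = exp(−0.081·0.1667) = 0.9866
Put-call parity: C − P = S − K·e^(−rT) = 280 − 290·0.9866 = 280 − 286.1140 = -6.1140
C = P + (C − P) = 21.29 + (-6.1140) = 15.1760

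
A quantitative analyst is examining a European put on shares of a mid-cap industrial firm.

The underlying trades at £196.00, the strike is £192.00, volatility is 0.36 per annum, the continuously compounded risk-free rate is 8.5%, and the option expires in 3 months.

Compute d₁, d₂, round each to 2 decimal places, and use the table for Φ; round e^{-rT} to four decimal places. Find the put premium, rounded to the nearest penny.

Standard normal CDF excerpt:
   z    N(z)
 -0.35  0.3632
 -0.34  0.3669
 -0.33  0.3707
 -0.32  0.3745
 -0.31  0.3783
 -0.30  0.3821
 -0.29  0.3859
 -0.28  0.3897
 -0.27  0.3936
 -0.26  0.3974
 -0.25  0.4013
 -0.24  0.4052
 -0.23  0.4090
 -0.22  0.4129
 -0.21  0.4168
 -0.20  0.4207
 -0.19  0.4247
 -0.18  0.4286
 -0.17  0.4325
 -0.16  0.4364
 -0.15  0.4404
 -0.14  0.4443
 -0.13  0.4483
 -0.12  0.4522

£10.11

T = 0.25;  σ√T = 0.1800
d₁ = [ln(196/192) + (0.085 + ½·0.36²)·0.25] / (σ√T) = (0.0206 + 0.0374) / 0.1800 = 0.3226 ≈ 0.32
d₂ = 0.3226 − 0.1800 = 0.1426 ≈ 0.14
exp(−rT) = exp(−0.085·0.25) = 0.9790
N(−d₂) = N(-0.14) = 0.4443;  N(−d₁) = N(-0.32) = 0.3745
P = 192·0.9790·0.4443 − 196·0.3745 = 83.5142 − 73.4020 = 10.1122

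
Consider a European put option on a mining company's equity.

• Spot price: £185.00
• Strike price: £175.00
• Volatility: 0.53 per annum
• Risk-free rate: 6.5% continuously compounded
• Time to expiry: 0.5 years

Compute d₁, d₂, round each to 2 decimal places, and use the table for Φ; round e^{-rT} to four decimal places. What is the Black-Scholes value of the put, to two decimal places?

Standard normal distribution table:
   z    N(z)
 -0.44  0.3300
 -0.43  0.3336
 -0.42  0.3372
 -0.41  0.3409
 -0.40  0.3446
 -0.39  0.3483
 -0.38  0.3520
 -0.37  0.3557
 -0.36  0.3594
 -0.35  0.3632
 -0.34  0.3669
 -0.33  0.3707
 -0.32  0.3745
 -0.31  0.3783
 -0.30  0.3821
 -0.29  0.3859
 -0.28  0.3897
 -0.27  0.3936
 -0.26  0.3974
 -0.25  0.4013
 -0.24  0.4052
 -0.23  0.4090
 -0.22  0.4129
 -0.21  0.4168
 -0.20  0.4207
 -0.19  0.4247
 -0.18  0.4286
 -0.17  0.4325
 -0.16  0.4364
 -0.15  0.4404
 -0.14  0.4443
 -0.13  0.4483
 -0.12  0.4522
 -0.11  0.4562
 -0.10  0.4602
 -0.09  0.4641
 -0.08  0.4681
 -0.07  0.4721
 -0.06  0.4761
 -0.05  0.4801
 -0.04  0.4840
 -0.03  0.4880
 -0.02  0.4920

£18.95

T = 0.5;  σ√T = 0.3748
d₁ = [ln(185/175) + (0.065 + ½·0.53²)·0.5] / (σ√T) = (0.0556 + 0.1027) / 0.3748 = 0.4224 which rounds to 0.42
d₂ = 0.4224 − 0.3748 = 0.0476 which rounds to 0.05
e^(−rT) = e^(−0.065·0.5) = 0.9680
N(−d₂) = N(-0.05) = 0.4801;  N(−d₁) = N(-0.42) = 0.3372
P = 175·0.9680·0.4801 − 185·0.3372 = 81.3289 − 62.3820 = 18.9469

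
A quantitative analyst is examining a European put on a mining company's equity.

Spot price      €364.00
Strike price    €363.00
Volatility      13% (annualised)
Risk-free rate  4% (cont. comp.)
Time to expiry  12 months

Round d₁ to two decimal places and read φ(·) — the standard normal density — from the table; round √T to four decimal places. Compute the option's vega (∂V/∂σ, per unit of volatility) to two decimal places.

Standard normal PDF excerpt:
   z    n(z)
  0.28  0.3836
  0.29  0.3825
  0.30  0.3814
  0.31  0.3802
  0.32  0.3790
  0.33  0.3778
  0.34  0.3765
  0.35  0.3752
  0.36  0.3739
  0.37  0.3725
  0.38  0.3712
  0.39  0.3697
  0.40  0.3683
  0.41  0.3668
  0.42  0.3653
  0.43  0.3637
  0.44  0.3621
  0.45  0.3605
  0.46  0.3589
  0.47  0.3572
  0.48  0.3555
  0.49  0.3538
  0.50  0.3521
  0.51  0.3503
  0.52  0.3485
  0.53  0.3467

σ√T = 0.13 × 1.0000 = 0.1300
ln(S/K) + (r + σ²/2)T = ln(364/363) + (0.04 + 0.13²/2)·1 = 0.0028 + 0.0485 = 0.0512
d₁ = 0.0512 / 0.1300 = 0.3939 → 0.39
√T = √1 = 1.0000
φ(d₁) = φ(0.39) = 0.3697
vega = S·φ(d₁)·√T = 364·0.3697·1.0000 = 134.5708

134.57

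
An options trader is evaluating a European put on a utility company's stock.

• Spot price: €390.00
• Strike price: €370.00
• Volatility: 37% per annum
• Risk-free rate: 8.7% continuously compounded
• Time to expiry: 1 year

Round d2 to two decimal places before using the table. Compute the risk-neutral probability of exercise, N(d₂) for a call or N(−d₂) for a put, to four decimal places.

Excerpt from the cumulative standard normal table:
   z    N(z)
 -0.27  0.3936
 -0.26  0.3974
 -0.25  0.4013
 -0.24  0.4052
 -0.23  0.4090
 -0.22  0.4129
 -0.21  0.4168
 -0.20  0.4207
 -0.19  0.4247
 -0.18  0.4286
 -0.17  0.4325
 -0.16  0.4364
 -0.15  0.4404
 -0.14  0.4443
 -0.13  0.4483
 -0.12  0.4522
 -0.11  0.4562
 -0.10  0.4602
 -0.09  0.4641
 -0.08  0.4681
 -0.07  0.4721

0.4247

T = 1;  σ√T = 0.3700
d₁ = [ln(390/370) + (0.087 + ½·0.37²)·1] / (σ√T) = (0.0526 + 0.1554) / 0.3700 = 0.5624 which rounds to 0.56
d₂ = 0.5624 − 0.3700 = 0.1924 which rounds to 0.19
Risk-neutral Pr[S_T < K] = N(−d₂) = N(-0.19) = 0.4247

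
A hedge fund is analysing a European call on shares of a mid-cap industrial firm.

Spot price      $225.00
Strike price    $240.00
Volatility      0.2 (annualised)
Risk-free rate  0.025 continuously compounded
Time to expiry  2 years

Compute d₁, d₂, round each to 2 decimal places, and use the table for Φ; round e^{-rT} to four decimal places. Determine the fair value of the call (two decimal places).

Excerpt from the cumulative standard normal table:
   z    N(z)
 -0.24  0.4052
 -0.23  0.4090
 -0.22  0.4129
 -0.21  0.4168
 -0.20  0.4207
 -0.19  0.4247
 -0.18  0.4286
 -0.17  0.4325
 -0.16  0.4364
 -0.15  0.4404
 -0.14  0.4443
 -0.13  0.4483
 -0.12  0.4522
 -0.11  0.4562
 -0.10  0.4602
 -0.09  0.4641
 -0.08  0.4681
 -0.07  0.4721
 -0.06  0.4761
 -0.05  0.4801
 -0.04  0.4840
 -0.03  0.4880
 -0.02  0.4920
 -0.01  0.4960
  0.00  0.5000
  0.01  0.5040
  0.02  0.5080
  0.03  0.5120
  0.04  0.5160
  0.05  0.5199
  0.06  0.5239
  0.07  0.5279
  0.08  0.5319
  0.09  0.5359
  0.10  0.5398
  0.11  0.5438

$23.62

T = 2;  σ√T = 0.2828
d₁ = [ln(225/240) + (0.025 + 0.2²/2)·2] / 0.2828 = [-0.0645 + 0.0900] / 0.2828 = 0.0900 ≈ 0.09
d₂ = d₁ − σ√T = 0.0900 − 0.2828 = -0.1928 ≈ -0.19
exp(−rT) = exp(−0.025·2) = 0.9512
N(d₁) = N(0.09) = 0.5359;  N(d₂) = N(-0.19) = 0.4247
C = 225·0.5359 − 240·0.9512·0.4247 = 120.5775 − 96.9539 = 23.6236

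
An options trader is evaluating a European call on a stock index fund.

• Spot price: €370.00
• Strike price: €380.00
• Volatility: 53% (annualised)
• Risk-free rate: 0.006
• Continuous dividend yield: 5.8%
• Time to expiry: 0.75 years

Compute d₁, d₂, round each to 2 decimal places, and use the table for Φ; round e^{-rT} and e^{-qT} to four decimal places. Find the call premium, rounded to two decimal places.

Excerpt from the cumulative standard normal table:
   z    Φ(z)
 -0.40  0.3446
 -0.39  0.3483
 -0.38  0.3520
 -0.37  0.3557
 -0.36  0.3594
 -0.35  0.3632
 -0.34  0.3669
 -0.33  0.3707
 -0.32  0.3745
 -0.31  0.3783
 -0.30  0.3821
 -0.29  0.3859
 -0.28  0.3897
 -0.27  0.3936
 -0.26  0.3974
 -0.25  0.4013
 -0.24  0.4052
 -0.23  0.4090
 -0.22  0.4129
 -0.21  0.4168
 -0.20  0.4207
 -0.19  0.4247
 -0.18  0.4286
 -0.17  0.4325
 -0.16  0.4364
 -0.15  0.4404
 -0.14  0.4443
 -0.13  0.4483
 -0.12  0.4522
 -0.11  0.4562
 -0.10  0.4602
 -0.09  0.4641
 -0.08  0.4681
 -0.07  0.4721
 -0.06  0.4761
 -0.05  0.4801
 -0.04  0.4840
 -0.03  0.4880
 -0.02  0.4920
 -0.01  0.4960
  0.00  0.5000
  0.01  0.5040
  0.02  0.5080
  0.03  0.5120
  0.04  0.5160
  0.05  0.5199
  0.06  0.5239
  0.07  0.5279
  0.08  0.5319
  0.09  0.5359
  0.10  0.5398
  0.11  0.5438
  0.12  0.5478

€55.28

T = 0.75;  σ√T = 0.4590
ln(S/K) + (r − q + σ²/2)T = ln(370/380) + (0.006 − 0.058 + 0.53²/2)·0.75 = -0.0267 + 0.0663 = 0.0397
d₁ = 0.0397 / 0.4590 = 0.0864 → 0.09
d₂ = d₁ − σ√T = 0.0864 − 0.4590 = -0.3726 → -0.37
e^(−qT) = e^(−0.058·0.75) = 0.9574;  e^(−rT) = e^(−0.006·0.75) = 0.9955
N(d₁) = N(0.09) = 0.5359;  N(d₂) = N(-0.37) = 0.3557
C = 370·0.9574·0.5359 − 380·0.9955·0.3557 = 189.8361 − 134.5578 = 55.2784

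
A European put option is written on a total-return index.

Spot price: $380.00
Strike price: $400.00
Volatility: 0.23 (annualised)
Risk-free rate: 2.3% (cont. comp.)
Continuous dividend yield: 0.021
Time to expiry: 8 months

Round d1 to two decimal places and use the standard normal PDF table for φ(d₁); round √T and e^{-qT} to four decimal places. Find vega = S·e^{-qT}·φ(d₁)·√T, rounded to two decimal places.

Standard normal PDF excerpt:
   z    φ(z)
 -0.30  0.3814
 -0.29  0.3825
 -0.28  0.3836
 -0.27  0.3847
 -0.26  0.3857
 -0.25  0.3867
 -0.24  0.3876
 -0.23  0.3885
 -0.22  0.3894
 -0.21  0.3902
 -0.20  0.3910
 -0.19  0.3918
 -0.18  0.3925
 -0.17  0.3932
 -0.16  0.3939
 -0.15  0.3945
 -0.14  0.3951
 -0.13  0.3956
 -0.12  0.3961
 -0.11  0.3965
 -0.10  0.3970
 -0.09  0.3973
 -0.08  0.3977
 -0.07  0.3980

T = 0.6667;  σ√T = 0.1878
d₁ = [ln(380/400) + (0.023 − 0.021 + ½·0.23²)·0.6667] / (σ√T) = (-0.0513 + 0.0190) / 0.1878 = -0.1721 ⇒ -0.17
√T = √0.6667 = 0.8165
φ(d₁) = φ(-0.17) = 0.3932
exp(−qT) = exp(−0.021·0.6667) = 0.9861
vega = S·exp(−qT)·φ(d₁)·√T = 380·0.9861·0.3932·0.8165 = 120.3024

120.30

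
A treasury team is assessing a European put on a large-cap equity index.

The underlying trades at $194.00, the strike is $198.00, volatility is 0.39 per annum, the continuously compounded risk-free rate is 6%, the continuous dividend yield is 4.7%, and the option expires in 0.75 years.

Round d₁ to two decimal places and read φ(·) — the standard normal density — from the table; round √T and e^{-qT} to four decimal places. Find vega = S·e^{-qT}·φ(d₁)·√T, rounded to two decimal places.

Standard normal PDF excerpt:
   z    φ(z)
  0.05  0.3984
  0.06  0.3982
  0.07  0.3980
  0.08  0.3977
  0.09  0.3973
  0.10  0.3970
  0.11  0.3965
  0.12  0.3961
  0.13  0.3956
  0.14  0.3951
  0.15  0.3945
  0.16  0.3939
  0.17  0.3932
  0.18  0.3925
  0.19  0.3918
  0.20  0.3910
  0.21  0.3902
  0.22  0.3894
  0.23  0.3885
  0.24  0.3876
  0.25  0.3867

σ√T = 0.39 × 0.8660 = 0.3377
d₁ = [ln(194/198) + (0.06 − 0.047 + 0.39²/2)·0.75] / 0.3377 = [-0.0204 + 0.0668] / 0.3377 = 0.1373 → 0.14
√T = √0.75 = 0.8660
φ(d₁) = φ(0.14) = 0.3951
e^(−qT) = e^(−0.047·0.75) = 0.9654
vega = S·e^(−qT)·φ(d₁)·√T = 194·0.9654·0.3951·0.8660 = 64.0817

64.08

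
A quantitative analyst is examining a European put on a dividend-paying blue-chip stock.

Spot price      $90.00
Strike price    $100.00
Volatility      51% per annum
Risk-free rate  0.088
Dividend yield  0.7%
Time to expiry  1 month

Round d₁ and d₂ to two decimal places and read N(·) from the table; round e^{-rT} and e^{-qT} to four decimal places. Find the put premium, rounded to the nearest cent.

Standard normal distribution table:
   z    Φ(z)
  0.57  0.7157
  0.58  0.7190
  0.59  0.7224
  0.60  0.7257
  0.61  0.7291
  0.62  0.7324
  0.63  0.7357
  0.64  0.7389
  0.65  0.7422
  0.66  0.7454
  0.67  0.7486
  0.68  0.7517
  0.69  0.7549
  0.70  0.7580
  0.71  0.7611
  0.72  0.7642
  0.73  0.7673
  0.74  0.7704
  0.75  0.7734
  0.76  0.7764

$11.20

σ√T = 0.51 × 0.2887 = 0.1472
d₁ = [ln(90/100) + (0.088 − 0.007 + 0.51²/2)·0.08333] / 0.1472 = [-0.1054 + 0.0176] / 0.1472 = -0.5962 ⇒ -0.60
d₂ = d₁ − σ√T = -0.5962 − 0.1472 = -0.7434 ⇒ -0.74
exp(−qT) = exp(−0.007·0.08333) = 0.9994;  exp(−rT) = exp(−0.088·0.08333) = 0.9927
N(−d₂) = N(0.74) = 0.7704;  N(−d₁) = N(0.60) = 0.7257
P = 100·0.9927·0.7704 − 90·0.9994·0.7257 = 76.4776 − 65.2738 = 11.2038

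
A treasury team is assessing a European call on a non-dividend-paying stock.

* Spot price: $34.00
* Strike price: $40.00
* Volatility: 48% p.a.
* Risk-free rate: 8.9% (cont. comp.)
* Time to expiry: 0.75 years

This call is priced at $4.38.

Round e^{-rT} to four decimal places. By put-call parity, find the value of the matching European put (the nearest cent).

exp(−rT) = exp(−0.089·0.75) = 0.9354
Put-call parity: C − P = S − K·e^(−rT) = 34 − 40·0.9354 = 34 − 37.4160 = -3.4160
P = C − (C − P) = 4.38 − (-3.4160) = 7.7960

$7.80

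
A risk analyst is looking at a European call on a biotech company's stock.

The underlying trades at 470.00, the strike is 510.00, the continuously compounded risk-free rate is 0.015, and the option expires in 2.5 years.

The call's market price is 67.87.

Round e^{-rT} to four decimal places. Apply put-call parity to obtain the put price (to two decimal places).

exp(−rT) = exp(−0.015·2.5) = 0.9632
Put-call parity: C − P = S − K·e^(−rT) = 470 − 510·0.9632 = 470 − 491.2320 = -21.2320
P = C − (C − P) = 67.87 − (-21.2320) = 89.1020

89.10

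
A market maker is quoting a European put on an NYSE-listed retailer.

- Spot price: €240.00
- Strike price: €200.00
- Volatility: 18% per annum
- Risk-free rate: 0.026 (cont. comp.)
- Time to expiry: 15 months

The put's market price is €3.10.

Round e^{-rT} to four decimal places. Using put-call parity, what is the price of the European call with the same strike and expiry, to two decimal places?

e^(−rT) = e^(−0.026·1.25) = 0.9680
Put-call parity: C − P = S − K·e^(−rT) = 240 − 200·0.9680 = 240 − 193.6000 = 46.4000
C = P + (C − P) = 3.10 + (46.4000) = 49.5000

€49.50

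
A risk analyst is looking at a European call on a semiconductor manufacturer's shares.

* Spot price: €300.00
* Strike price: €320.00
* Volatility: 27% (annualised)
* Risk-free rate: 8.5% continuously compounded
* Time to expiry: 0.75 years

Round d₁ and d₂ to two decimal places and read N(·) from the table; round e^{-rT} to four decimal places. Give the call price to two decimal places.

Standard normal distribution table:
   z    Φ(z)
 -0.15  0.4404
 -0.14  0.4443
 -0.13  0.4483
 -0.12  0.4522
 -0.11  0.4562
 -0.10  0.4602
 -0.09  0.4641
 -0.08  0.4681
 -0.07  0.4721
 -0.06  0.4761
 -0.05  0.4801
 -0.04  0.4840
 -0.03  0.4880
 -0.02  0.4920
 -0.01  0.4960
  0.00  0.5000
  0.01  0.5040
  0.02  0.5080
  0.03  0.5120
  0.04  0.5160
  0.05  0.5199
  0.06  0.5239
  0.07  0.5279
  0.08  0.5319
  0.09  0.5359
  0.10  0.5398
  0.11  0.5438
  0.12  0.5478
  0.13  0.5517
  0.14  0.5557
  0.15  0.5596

€27.38

σ√T = 0.27 × 0.8660 = 0.2338
d₁ = [ln(300/320) + (0.085 + 0.27²/2)·0.75] / 0.2338 = [-0.0645 + 0.0911] / 0.2338 = 0.1135 which rounds to 0.11
d₂ = d₁ − σ√T = 0.1135 − 0.2338 = -0.1203 which rounds to -0.12
e^(−rT) = e^(−0.085·0.75) = 0.9382
N(d₁) = N(0.11) = 0.5438;  N(d₂) = N(-0.12) = 0.4522
C = 300·0.5438 − 320·0.9382·0.4522 = 163.1400 − 135.7613 = 27.3787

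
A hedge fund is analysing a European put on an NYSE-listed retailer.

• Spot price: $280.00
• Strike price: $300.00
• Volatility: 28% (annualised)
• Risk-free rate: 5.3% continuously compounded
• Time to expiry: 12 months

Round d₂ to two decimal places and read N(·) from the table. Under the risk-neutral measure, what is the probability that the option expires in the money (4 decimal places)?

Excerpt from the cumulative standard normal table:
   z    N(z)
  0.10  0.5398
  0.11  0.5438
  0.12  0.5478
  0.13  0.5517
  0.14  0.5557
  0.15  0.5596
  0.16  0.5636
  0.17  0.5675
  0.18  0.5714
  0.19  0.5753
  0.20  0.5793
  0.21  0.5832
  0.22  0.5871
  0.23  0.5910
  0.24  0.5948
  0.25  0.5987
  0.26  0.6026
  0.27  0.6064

T = 1;  σ√T = 0.2800
d₁ = [ln(280/300) + (0.053 + 0.28²/2)·1] / 0.2800 = [-0.0690 + 0.0922] / 0.2800 = 0.0829 which rounds to 0.08
d₂ = d₁ − σ√T = 0.0829 − 0.2800 = -0.1971 which rounds to -0.20
Pr(exercise) under Q = N(−d₂) = N(0.20) = 0.5793

0.5793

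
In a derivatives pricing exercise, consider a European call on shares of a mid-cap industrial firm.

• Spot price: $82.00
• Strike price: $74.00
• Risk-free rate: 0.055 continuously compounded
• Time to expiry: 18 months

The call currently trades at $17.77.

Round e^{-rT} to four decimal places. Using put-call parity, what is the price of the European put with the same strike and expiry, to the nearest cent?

$3.91

exp(−rT) = exp(−0.055·1.5) = 0.9208
Put-call parity: C − P = S − K·e^(−rT) = 82 − 74·0.9208 = 82 − 68.1392 = 13.8608
P = C − (C − P) = 17.77 − (13.8608) = 3.9092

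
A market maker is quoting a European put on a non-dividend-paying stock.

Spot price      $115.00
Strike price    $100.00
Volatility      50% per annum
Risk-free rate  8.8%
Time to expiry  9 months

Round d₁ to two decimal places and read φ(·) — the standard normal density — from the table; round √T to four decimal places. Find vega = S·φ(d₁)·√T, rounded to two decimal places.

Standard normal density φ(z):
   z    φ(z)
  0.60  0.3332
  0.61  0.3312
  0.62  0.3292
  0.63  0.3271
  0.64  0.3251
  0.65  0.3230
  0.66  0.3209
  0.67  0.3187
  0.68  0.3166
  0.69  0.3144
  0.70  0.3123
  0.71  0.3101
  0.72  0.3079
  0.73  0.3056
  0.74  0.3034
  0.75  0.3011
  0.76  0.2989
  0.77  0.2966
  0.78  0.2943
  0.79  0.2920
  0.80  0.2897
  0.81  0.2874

31.31

σ√T = 0.5·√0.75 = 0.4330
d₁ = [ln(115/100) + (0.088 + ½·0.5²)·0.75] / (σ√T) = (0.1398 + 0.1598) / 0.4330 = 0.6917 → 0.69
√T = √0.75 = 0.8660
φ(d₁) = φ(0.69) = 0.3144
vega = S·φ(d₁)·√T = 115·0.3144·0.8660 = 31.3111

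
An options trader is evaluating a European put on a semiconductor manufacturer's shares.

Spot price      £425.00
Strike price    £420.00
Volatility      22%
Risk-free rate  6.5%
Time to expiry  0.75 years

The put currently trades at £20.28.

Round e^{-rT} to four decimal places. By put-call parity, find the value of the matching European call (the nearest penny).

e^(−rT) = e^(−0.065·0.75) = 0.9524
Put-call parity: C − P = S − K·e^(−rT) = 425 − 420·0.9524 = 425 − 400.0080 = 24.9920
C = P + (C − P) = 20.28 + (24.9920) = 45.2720

£45.27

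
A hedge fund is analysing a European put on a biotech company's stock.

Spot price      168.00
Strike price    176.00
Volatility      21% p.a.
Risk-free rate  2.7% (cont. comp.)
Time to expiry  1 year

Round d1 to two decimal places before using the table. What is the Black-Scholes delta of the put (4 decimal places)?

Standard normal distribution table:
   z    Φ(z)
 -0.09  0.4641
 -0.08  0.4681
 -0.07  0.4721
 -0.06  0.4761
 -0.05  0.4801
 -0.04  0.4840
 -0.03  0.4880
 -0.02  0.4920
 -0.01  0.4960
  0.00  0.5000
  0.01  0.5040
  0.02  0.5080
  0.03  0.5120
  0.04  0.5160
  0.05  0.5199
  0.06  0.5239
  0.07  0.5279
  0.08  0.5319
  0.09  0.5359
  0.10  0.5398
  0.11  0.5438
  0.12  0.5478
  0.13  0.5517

T = 1;  σ√T = 0.2100
d₁ = [ln(168/176) + (0.027 + 0.21²/2)·1] / 0.2100 = [-0.0465 + 0.0490] / 0.2100 = 0.0120 ⇒ 0.01
N(d₁) = N(0.01) = 0.5040
Δ_put = N(d₁) − 1 = 0.5040 − 1 = -0.4960

-0.4960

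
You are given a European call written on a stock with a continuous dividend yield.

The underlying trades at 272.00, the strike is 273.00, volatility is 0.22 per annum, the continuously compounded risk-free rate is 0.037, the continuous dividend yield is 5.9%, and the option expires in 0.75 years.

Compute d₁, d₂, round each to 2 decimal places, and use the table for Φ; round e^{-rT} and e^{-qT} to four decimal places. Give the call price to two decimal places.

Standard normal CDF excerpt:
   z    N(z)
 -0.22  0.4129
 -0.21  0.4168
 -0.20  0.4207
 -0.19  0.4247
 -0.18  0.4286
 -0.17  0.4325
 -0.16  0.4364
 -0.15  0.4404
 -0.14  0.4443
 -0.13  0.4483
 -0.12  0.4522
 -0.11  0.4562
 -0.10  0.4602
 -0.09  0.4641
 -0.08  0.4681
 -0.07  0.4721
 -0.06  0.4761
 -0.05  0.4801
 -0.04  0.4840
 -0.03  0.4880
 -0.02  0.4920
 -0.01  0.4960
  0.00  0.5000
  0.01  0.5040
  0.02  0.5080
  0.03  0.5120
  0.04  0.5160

T = 0.75;  σ√T = 0.1905
d₁ = [ln(272/273) + (0.037 − 0.059 + 0.22²/2)·0.75] / 0.1905 = [-0.0037 + 0.0017] / 0.1905 = -0.0106 which rounds to -0.01
d₂ = d₁ − σ√T = -0.0106 − 0.1905 = -0.2011 which rounds to -0.20
exp(−qT) = exp(−0.059·0.75) = 0.9567;  exp(−rT) = exp(−0.037·0.75) = 0.9726
C = 272·0.9567·N(-0.01) − 273·0.9726·N(-0.20) = 272·0.9567·0.4960 − 273·0.9726·0.4207 = 129.0703 − 111.7042 = 17.3661

17.37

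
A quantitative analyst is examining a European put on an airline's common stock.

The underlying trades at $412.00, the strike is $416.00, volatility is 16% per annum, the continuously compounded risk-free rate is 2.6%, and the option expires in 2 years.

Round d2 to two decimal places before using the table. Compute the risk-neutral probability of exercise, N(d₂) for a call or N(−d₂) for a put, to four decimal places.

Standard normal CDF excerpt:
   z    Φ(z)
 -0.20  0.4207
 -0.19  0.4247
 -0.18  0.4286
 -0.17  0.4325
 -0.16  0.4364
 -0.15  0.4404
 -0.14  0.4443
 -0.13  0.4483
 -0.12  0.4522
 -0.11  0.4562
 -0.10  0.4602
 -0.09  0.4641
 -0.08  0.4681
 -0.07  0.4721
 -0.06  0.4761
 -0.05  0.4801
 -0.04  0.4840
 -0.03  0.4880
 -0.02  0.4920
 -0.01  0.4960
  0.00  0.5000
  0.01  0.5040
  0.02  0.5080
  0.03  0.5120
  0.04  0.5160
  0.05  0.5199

T = 2;  σ√T = 0.2263
ln(S/K) + (r + σ²/2)T = ln(412/416) + (0.026 + 0.16²/2)·2 = -0.0097 + 0.0776 = 0.0679
d₁ = 0.0679 / 0.2263 = 0.3002 ⇒ 0.30
d₂ = d₁ − σ√T = 0.3002 − 0.2263 = 0.0740 ⇒ 0.07
Pr(exercise) under Q = N(−d₂) = N(-0.07) = 0.4721

0.4721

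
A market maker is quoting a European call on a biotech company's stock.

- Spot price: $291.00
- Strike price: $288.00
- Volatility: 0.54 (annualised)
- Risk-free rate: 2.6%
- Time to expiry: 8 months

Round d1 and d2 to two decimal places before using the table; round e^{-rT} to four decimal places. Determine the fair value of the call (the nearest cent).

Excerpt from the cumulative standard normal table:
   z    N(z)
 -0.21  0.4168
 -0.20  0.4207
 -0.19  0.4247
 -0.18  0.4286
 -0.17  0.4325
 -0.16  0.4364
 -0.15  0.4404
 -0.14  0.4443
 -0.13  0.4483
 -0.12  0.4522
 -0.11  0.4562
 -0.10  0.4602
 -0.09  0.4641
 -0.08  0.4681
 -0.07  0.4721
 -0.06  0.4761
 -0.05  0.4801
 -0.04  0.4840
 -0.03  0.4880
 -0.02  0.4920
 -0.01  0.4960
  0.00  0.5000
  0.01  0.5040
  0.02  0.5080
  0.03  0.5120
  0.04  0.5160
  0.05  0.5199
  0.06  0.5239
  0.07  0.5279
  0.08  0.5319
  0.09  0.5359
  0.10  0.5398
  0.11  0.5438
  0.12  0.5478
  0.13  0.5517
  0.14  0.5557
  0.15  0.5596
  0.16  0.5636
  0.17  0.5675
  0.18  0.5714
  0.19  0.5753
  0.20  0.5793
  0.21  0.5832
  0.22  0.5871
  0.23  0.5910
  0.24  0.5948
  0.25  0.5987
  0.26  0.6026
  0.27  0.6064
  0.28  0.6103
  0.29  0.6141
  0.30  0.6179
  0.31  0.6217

σ√T = 0.54 × 0.8165 = 0.4409
d₁ = [ln(291/288) + (0.026 + 0.54²/2)·0.6667] / 0.4409 = [0.0104 + 0.1145] / 0.4409 = 0.2833 which rounds to 0.28
d₂ = d₁ − σ√T = 0.2833 − 0.4409 = -0.1576 which rounds to -0.16
exp(−rT) = exp(−0.026·0.6667) = 0.9828
C = 291·N(0.28) − 288·0.9828·N(-0.16) = 291·0.6103 − 288·0.9828·0.4364 = 177.5973 − 123.5214 = 54.0759

$54.08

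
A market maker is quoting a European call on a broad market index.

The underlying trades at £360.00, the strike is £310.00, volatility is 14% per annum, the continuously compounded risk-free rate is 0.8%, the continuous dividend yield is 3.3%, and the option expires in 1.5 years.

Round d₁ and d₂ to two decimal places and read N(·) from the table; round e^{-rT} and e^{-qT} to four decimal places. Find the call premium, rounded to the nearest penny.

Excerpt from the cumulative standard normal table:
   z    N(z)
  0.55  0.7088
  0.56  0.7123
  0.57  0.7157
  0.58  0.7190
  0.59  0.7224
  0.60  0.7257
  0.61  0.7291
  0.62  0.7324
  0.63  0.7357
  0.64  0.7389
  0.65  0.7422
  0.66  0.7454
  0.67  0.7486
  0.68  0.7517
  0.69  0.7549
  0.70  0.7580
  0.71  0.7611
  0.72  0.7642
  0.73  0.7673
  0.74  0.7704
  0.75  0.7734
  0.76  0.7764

£44.72

σ√T = 0.14 × 1.2247 = 0.1715
d₁ = [ln(360/310) + (0.008 − 0.033 + ½·0.14²)·1.5] / (σ√T) = (0.1495 − 0.0228) / 0.1715 = 0.7391 → 0.74
d₂ = 0.7391 − 0.1715 = 0.5677 → 0.57
exp(−qT) = exp(−0.033·1.5) = 0.9517;  exp(−rT) = exp(−0.008·1.5) = 0.9881
N(d₁) = N(0.74) = 0.7704;  N(d₂) = N(0.57) = 0.7157
C = 360·0.9517·0.7704 − 310·0.9881·0.7157 = 263.9483 − 219.2268 = 44.7215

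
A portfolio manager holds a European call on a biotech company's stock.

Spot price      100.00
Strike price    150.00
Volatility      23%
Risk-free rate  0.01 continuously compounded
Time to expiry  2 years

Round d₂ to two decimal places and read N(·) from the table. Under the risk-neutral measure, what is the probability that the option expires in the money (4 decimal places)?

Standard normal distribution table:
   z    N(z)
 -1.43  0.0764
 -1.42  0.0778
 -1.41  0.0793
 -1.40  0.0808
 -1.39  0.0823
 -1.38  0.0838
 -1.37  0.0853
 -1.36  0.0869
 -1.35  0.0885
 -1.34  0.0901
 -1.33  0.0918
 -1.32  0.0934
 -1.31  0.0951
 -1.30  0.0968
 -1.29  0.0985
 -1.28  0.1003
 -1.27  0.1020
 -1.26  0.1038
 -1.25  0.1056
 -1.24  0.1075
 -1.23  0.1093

0.0885

σ√T = 0.23 × 1.4142 = 0.3253
d₁ = [ln(100/150) + (0.01 + 0.23²/2)·2] / 0.3253 = [-0.4055 + 0.0729] / 0.3253 = -1.0224 ≈ -1.02
d₂ = d₁ − σ√T = -1.0224 − 0.3253 = -1.3477 ≈ -1.35
Pr(exercise) under Q = N(d₂) = 0.0885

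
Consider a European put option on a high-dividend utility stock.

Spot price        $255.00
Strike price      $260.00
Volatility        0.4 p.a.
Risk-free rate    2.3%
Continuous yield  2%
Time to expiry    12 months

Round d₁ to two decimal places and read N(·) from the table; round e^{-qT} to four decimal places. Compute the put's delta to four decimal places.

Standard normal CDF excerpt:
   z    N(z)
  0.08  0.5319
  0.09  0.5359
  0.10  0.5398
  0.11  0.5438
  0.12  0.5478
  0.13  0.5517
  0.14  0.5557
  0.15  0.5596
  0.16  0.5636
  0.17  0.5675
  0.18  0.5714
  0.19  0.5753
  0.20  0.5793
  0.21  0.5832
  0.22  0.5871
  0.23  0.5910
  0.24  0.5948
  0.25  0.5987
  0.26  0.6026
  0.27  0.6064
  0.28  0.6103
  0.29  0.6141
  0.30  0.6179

T = 1;  σ√T = 0.4000
d₁ = [ln(255/260) + (0.023 − 0.02 + 0.4²/2)·1] / 0.4000 = [-0.0194 + 0.0830] / 0.4000 = 0.1590 → 0.16
N(d₁) = N(0.16) = 0.5636
Δ_put = e^(−qT)·(N(d₁) − 1) = 0.9802·(0.5636 − 1) = -0.4278

-0.4278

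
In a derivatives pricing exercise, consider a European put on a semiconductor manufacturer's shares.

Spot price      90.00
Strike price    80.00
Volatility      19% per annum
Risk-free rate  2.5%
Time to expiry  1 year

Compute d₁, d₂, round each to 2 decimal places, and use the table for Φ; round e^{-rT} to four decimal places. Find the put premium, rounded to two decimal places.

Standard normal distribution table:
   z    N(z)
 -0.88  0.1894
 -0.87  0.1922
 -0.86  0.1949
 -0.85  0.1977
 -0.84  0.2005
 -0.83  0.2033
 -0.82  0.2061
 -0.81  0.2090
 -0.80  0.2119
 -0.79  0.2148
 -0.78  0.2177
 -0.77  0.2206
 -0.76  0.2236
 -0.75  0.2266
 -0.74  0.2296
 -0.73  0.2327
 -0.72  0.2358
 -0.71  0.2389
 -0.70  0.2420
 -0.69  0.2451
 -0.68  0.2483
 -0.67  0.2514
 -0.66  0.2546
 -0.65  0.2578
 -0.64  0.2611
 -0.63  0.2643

σ√T = 0.19·√1 = 0.1900
d₁ = [ln(90/80) + (0.025 + 0.19²/2)·1] / 0.1900 = [0.1178 + 0.0431] / 0.1900 = 0.8465 ≈ 0.85
d₂ = d₁ − σ√T = 0.8465 − 0.1900 = 0.6565 ≈ 0.66
exp(−rT) = exp(−0.025·1) = 0.9753
N(−d₂) = N(-0.66) = 0.2546;  N(−d₁) = N(-0.85) = 0.1977
P = 80·0.9753·0.2546 − 90·0.1977 = 19.8649 − 17.7930 = 2.0719

2.07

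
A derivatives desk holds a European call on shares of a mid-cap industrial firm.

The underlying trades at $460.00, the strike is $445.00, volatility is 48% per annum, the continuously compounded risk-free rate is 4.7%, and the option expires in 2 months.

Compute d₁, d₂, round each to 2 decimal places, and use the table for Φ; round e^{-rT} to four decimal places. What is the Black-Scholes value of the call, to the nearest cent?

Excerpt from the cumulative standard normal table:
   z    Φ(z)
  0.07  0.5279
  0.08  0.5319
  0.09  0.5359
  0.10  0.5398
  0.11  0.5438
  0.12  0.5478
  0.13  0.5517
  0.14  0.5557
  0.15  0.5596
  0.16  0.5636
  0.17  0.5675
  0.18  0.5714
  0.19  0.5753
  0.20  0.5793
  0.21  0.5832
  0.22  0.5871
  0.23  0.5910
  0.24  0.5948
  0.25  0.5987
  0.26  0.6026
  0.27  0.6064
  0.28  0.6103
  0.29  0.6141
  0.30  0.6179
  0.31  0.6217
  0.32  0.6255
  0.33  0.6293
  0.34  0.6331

$45.88

σ√T = 0.48 × 0.4082 = 0.1960
ln(S/K) + (r + σ²/2)T = ln(460/445) + (0.047 + 0.48²/2)·0.1667 = 0.0332 + 0.0270 = 0.0602
d₁ = 0.0602 / 0.1960 = 0.3071 which rounds to 0.31
d₂ = d₁ − σ√T = 0.3071 − 0.1960 = 0.1112 which rounds to 0.11
e^(−rT) = e^(−0.047·0.1667) = 0.9922
C = 460·N(0.31) − 445·0.9922·N(0.11) = 460·0.6217 − 445·0.9922·0.5438 = 285.9820 − 240.1035 = 45.8785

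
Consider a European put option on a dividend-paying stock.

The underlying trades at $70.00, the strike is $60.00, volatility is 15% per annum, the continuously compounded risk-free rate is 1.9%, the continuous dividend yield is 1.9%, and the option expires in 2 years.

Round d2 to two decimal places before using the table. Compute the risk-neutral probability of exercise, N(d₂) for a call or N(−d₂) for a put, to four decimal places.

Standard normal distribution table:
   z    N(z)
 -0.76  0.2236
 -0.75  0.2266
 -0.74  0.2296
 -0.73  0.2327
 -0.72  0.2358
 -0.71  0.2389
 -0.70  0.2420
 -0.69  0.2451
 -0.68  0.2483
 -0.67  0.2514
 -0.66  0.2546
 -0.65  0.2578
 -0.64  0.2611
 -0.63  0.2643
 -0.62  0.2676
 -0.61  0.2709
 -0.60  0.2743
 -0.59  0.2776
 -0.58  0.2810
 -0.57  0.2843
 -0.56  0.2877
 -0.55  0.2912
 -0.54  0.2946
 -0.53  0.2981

0.2676

σ√T = 0.15·√2 = 0.2121
d₁ = [ln(70/60) + (0.019 − 0.019 + ½·0.15²)·2] / (σ√T) = (0.1542 + 0.0225) / 0.2121 = 0.8327 ≈ 0.83
d₂ = 0.8327 − 0.2121 = 0.6206 ≈ 0.62
Risk-neutral Pr[S_T < K] = N(−d₂) = N(-0.62) = 0.2676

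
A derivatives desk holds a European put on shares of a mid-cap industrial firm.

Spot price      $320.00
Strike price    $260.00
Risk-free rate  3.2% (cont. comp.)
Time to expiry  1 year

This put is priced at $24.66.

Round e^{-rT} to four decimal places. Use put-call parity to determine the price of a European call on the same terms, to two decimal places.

$92.85

e^(−rT) = e^(−0.032·1) = 0.9685
Put-call parity: C − P = S − K·e^(−rT) = 320 − 260·0.9685 = 320 − 251.8100 = 68.1900
C = P + (C − P) = 24.66 + (68.1900) = 92.8500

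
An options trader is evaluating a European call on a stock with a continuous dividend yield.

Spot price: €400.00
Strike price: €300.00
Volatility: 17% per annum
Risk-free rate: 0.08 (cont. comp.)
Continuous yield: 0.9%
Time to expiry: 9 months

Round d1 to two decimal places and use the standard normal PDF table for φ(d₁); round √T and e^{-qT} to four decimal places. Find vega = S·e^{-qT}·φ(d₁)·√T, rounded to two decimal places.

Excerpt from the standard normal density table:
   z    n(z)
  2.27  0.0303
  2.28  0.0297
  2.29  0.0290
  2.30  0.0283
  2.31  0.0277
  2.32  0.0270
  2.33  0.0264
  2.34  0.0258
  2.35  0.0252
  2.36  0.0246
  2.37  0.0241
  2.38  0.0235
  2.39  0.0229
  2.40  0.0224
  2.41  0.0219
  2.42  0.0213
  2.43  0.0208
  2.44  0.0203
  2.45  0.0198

7.88

σ√T = 0.17·√0.75 = 0.1472
d₁ = [ln(400/300) + (0.08 − 0.009 + 0.17²/2)·0.75] / 0.1472 = [0.2877 + 0.0641] / 0.1472 = 2.3893 ⇒ 2.39
√T = √0.75 = 0.8660
φ(d₁) = φ(2.39) = 0.0229
e^(−qT) = e^(−0.009·0.75) = 0.9933
vega = S·e^(−qT)·φ(d₁)·√T = 400·0.9933·0.0229·0.8660 = 7.8794
(The put has the same vega.)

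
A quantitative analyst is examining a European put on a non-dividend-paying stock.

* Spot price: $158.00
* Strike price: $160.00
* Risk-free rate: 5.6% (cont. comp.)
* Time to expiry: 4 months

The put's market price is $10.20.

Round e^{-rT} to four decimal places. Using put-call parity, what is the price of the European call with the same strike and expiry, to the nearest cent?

$11.16

exp(−rT) = exp(−0.056·0.3333) = 0.9815
Put-call parity: C − P = S − K·e^(−rT) = 158 − 160·0.9815 = 158 − 157.0400 = 0.9600
C = P + (C − P) = 10.20 + (0.9600) = 11.1600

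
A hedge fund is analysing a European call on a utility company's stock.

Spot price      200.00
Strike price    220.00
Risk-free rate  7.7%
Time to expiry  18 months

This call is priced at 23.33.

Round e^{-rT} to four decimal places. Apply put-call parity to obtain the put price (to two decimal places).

e^(−rT) = e^(−0.077·1.5) = 0.8909
Put-call parity: C − P = S − K·e^(−rT) = 200 − 220·0.8909 = 200 − 195.9980 = 4.0020
P = C − (C − P) = 23.33 − (4.0020) = 19.3280

19.33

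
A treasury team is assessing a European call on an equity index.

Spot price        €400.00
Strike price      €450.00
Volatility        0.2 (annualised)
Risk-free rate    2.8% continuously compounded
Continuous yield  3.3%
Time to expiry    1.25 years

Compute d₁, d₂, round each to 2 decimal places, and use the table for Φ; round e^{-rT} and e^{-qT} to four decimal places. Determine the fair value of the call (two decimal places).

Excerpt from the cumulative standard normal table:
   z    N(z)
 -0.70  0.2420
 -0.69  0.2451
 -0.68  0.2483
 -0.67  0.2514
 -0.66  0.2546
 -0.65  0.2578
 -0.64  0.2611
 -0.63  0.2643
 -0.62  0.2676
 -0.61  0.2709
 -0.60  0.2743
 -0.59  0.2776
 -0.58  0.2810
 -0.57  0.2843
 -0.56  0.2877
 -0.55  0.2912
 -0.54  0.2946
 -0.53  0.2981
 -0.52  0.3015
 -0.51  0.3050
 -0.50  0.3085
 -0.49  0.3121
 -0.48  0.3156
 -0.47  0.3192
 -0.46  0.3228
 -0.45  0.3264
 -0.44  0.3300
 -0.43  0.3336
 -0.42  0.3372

€17.43

σ√T = 0.2 × 1.1180 = 0.2236
ln(S/K) + (r − q + σ²/2)T = ln(400/450) + (0.028 − 0.033 + 0.2²/2)·1.25 = -0.1178 + 0.0188 = -0.0990
d₁ = -0.0990 / 0.2236 = -0.4429 ≈ -0.44
d₂ = d₁ − σ√T = -0.4429 − 0.2236 = -0.6665 ≈ -0.67
e^(−qT) = e^(−0.033·1.25) = 0.9596;  e^(−rT) = e^(−0.028·1.25) = 0.9656
N(d₁) = N(-0.44) = 0.3300;  N(d₂) = N(-0.67) = 0.2514
C = 400·0.9596·0.3300 − 450·0.9656·0.2514 = 126.6672 − 109.2383 = 17.4289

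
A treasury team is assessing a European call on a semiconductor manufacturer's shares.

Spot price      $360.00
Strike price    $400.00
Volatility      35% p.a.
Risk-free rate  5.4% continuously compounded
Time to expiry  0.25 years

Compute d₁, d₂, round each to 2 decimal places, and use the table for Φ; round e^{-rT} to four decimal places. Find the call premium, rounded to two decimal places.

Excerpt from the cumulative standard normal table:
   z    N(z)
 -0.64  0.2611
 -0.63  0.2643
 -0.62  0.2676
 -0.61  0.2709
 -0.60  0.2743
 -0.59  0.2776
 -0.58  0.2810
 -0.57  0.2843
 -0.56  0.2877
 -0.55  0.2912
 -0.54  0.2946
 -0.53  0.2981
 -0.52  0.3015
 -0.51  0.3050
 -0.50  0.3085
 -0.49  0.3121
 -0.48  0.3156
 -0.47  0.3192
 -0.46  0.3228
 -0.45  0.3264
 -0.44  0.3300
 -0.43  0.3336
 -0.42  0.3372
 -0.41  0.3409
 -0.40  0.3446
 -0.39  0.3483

$11.89

σ√T = 0.35 × 0.5000 = 0.1750
d₁ = [ln(360/400) + (0.054 + 0.35²/2)·0.25] / 0.1750 = [-0.1054 + 0.0288] / 0.1750 = -0.4374 which rounds to -0.44
d₂ = d₁ − σ√T = -0.4374 − 0.1750 = -0.6124 which rounds to -0.61
e^(−rT) = e^(−0.054·0.25) = 0.9866
N(d₁) = N(-0.44) = 0.3300;  N(d₂) = N(-0.61) = 0.2709
C = 360·0.3300 − 400·0.9866·0.2709 = 118.8000 − 106.9080 = 11.8920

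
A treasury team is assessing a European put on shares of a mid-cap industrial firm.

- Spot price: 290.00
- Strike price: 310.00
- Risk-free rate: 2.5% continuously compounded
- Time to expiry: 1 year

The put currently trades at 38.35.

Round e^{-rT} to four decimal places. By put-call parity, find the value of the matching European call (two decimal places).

26.01

e^(−rT) = e^(−0.025·1) = 0.9753
Put-call parity: C − P = S − K·e^(−rT) = 290 − 310·0.9753 = 290 − 302.3430 = -12.3430
C = P + (C − P) = 38.35 + (-12.3430) = 26.0070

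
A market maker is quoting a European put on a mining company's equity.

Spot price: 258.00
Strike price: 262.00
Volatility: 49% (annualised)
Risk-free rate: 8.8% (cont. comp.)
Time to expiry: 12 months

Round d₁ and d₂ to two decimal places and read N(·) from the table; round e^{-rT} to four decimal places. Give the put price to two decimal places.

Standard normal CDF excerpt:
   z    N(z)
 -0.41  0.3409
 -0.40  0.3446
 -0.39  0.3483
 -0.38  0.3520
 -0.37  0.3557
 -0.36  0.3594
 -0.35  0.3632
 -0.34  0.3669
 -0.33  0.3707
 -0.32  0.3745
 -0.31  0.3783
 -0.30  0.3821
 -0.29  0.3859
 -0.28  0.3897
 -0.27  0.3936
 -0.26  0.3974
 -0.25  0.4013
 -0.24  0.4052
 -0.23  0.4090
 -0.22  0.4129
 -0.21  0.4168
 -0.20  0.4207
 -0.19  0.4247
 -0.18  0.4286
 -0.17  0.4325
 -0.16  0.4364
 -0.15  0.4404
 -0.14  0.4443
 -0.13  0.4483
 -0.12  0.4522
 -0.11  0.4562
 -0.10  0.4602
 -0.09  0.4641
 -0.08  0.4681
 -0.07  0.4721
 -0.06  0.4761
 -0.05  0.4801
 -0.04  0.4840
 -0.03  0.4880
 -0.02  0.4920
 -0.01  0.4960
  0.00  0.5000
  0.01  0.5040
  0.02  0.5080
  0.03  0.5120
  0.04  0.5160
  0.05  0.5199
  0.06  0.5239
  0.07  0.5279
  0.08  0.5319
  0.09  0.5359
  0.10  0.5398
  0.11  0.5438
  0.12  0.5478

T = 1;  σ√T = 0.4900
ln(S/K) + (r + σ²/2)T = ln(258/262) + (0.088 + 0.49²/2)·1 = -0.0154 + 0.2080 = 0.1927
d₁ = 0.1927 / 0.4900 = 0.3932 which rounds to 0.39
d₂ = d₁ − σ√T = 0.3932 − 0.4900 = -0.0968 which rounds to -0.10
e^(−rT) = e^(−0.088·1) = 0.9158
P = 262·0.9158·N(0.10) − 258·N(-0.39) = 262·0.9158·0.5398 − 258·0.3483 = 129.5194 − 89.8614 = 39.6580

39.66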